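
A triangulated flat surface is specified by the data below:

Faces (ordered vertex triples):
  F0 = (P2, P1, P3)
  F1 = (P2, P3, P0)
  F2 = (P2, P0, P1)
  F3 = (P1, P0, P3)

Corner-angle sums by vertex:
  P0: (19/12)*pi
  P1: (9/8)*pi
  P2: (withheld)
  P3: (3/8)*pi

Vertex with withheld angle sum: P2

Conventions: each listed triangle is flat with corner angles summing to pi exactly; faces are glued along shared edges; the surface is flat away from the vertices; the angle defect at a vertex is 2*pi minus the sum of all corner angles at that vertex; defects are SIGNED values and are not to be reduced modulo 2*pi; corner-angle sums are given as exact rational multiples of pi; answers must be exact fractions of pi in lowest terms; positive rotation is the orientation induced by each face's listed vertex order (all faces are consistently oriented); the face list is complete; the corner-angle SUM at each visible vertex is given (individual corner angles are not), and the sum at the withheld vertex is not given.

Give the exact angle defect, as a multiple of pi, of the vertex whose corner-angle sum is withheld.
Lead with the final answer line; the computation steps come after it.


Answer: defect(P2) = (13/12)*pi

V = 4, E = 6, F = 4; chi = V - E + F = 2
Gauss-Bonnet: total defect = 2*pi*chi = 4*pi; visible defects sum to (35/12)*pi


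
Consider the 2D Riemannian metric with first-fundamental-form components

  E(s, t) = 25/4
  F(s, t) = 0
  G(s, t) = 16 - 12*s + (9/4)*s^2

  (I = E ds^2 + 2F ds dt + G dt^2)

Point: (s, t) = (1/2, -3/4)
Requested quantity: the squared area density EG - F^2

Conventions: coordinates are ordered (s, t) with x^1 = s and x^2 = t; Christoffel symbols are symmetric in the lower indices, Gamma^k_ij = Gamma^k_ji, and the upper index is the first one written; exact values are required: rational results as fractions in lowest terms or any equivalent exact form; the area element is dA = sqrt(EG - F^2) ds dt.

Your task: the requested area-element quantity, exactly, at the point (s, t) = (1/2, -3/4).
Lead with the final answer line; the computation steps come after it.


Answer: EG - F^2 = 4225/64

E = 25/4, F = 0, G = 169/16; EG - F^2 = 4225/64


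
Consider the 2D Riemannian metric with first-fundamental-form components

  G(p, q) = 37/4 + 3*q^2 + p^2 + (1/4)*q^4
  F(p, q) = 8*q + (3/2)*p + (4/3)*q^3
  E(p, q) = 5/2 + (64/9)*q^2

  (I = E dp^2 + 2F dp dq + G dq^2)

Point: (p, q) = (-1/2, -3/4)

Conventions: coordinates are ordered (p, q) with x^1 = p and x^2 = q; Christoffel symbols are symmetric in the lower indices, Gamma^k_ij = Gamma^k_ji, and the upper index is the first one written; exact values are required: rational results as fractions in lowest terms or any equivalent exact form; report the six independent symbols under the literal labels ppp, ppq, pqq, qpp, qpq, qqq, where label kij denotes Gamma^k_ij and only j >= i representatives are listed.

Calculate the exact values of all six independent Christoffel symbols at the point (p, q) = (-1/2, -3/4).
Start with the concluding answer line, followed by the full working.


Answer: Gamma_ppp = 7872/3113, Gamma_ppq = -391648/121407, Gamma_pqq = 422381/80938, Gamma_qpp = 20992/9339, Gamma_qpq = -6656/3113, Gamma_qqq = 9864/3113

E = 13/2, F = -117/16, G = 11537/1024 at the point
E_p = 0, E_q = -32/3, F_p = 3/2, F_q = 41/4, G_p = -1, G_q = -315/64
EG - F^2 = 40469/2048;  g^inv = (2048/40469) * [[11537/1024, 117/16], [117/16, 13/2]]
first-kind symbols [ij,l] = (1/2)(d_i g_jl + d_j g_il - d_l g_ij): [pp,p] = E_p/2 = 0, [pp,q] = F_p - E_q/2 = 41/6, [pq,p] = E_q/2 = -16/3, [pq,q] = G_p/2 = -1/2, [qq,p] = F_q - G_p/2 = 43/4, [qq,q] = G_q/2 = -315/128
Gamma^p_ij = (G*[ij,p] - F*[ij,q])/(EG - F^2), Gamma^q_ij = (E*[ij,q] - F*[ij,p])/(EG - F^2)


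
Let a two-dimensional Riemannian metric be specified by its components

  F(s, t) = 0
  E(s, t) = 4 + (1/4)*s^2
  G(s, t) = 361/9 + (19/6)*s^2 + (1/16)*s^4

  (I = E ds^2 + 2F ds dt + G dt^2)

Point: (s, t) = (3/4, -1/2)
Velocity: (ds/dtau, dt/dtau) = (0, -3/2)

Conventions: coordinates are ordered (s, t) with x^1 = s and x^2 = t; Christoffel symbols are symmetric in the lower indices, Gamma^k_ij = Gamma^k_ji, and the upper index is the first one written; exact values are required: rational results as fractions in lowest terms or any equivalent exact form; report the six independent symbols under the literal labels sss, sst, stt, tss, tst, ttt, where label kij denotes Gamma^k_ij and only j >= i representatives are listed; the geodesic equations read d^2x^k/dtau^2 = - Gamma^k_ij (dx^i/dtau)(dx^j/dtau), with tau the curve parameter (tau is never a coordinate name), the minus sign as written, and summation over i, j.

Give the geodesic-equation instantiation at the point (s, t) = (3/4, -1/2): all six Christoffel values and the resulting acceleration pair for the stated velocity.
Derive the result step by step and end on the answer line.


E = 265/64, F = 0, G = 1545049/36864 at the point
E_s = 3/8, E_t = 0, F_s = 0, F_t = 0, G_s = 1243/256, G_t = 0
EG - F^2 = 409437985/2359296;  g^inv = (2359296/409437985) * [[1545049/36864, 0], [0, 265/64]]
first-kind symbols [ij,l] = (1/2)(d_i g_jl + d_j g_il - d_l g_ij): [ss,s] = E_s/2 = 3/16, [ss,t] = F_s - E_t/2 = 0, [st,s] = E_t/2 = 0, [st,t] = G_s/2 = 1243/512, [tt,s] = F_t - G_s/2 = -1243/512, [tt,t] = G_t/2 = 0
Gamma^s_ij = (G*[ij,s] - F*[ij,t])/(EG - F^2), Gamma^t_ij = (E*[ij,t] - F*[ij,s])/(EG - F^2)
Gamma_sss = 12/265, Gamma_sst = 0, Gamma_stt = -1243/2120, Gamma_tss = 0, Gamma_tst = 72/1243, Gamma_ttt = 0
d^2s/dtau^2 = -(Gamma_sss*(0)^2 + 2*Gamma_sst*(0)*(-3/2) + Gamma_stt*(-3/2)^2) = 11187/8480
d^2t/dtau^2 = -(Gamma_tss*(0)^2 + 2*Gamma_tst*(0)*(-3/2) + Gamma_ttt*(-3/2)^2) = 0

Answer: Gamma_sss = 12/265, Gamma_sst = 0, Gamma_stt = -1243/2120, Gamma_tss = 0, Gamma_tst = 72/1243, Gamma_ttt = 0; accelerations (d^2s/dtau^2, d^2t/dtau^2) = (11187/8480, 0)


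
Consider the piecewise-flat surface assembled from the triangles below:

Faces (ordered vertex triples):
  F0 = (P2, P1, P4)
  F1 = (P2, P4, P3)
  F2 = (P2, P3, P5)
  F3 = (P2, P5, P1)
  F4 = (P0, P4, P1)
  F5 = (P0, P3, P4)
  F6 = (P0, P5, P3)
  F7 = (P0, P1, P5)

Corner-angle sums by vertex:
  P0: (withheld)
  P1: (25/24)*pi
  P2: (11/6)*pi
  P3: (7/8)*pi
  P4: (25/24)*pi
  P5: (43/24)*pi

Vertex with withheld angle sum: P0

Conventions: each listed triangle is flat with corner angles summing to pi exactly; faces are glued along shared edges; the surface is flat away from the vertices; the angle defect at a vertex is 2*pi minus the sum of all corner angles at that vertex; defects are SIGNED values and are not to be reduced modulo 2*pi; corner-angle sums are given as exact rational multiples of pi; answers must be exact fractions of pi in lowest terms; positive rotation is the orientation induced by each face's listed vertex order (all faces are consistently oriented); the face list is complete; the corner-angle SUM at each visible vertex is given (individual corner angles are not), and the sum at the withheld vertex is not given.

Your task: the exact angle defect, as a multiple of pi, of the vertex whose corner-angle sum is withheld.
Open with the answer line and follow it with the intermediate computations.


Answer: defect(P0) = (7/12)*pi

V = 6, E = 12, F = 8; chi = V - E + F = 2
Gauss-Bonnet: total defect = 2*pi*chi = 4*pi; visible defects sum to (41/12)*pi


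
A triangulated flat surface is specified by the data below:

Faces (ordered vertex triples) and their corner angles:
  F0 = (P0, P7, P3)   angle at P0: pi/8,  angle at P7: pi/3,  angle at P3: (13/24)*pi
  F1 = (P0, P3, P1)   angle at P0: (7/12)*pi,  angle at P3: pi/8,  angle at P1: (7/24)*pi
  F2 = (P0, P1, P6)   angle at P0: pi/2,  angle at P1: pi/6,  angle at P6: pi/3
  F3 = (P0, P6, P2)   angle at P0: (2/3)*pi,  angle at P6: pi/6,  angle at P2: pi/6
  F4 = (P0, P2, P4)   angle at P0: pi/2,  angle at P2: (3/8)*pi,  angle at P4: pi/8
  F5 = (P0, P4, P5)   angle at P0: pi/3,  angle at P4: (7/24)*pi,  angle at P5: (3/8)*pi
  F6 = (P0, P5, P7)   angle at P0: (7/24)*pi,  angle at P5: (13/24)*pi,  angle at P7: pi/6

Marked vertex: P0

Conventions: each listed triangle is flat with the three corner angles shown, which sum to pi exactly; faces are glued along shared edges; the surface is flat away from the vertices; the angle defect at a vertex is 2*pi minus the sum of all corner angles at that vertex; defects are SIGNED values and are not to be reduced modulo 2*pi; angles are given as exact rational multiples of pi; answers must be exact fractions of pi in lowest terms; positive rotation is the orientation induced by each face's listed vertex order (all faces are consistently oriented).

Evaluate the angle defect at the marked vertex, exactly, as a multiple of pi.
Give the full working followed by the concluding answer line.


Sum of corner angles at P0: 3*pi
defect = 2*pi - 3*pi

Answer: defect(P0) = -pi


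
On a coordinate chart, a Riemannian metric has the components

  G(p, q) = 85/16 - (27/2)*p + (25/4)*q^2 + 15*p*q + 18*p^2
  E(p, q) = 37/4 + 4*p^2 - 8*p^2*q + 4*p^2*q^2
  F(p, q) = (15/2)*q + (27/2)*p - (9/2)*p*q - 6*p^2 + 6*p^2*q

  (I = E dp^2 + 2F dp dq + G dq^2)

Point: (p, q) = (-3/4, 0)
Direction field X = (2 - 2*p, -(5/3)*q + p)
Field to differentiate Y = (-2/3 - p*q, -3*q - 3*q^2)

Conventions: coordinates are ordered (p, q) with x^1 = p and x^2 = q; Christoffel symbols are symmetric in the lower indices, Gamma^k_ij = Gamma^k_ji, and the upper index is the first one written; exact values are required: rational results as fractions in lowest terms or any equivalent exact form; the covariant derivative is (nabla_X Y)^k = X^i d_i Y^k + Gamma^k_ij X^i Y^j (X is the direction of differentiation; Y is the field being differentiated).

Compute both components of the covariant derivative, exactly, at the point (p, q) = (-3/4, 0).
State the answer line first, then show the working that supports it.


Answer: (nabla_X Y)^p = -7717/1040, (nabla_X Y)^q = -1047/260

E = 23/2, F = -27/2, G = 409/16 at the point
E_p = -6, E_q = -9/2, F_p = 45/2, F_q = 57/4, G_p = -81/2, G_q = -45/4
EG - F^2 = 3575/32;  g^inv = (32/3575) * [[409/16, 27/2], [27/2, 23/2]]
first-kind symbols [ij,l] = (1/2)(d_i g_jl + d_j g_il - d_l g_ij): [pp,p] = E_p/2 = -3, [pp,q] = F_p - E_q/2 = 99/4, [pq,p] = E_q/2 = -9/4, [pq,q] = G_p/2 = -81/4, [qq,p] = F_q - G_p/2 = 69/2, [qq,q] = G_q/2 = -45/8
Gamma^p_ij = (G*[ij,p] - F*[ij,q])/(EG - F^2), Gamma^q_ij = (E*[ij,q] - F*[ij,p])/(EG - F^2)
Gamma_ppp = 8238/3575, Gamma_ppq = -1629/550, Gamma_pqq = 25791/3575, Gamma_qpp = 7812/3575, Gamma_qpq = -648/275, Gamma_qqq = 12834/3575
X = (7/2, -3/4), Y = (-2/3, 0) at the point


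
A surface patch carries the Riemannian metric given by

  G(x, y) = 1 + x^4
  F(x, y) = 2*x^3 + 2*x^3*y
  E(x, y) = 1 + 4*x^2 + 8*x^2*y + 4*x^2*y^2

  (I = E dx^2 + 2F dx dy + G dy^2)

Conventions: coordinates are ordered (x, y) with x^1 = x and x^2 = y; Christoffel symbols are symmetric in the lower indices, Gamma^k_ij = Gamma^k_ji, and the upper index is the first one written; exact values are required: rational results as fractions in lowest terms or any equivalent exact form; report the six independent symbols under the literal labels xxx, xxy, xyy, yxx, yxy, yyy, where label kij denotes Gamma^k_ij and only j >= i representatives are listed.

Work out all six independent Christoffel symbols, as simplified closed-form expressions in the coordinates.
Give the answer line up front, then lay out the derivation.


Answer: Gamma_xxx = (4*x*y^2 + 8*x*y + 4*x)/(x^4 + 4*x^2*y^2 + 8*x^2*y + 4*x^2 + 1), Gamma_xxy = (4*x^2*y + 4*x^2)/(x^4 + 4*x^2*y^2 + 8*x^2*y + 4*x^2 + 1), Gamma_xyy = 0, Gamma_yxx = (2*x^2*y + 2*x^2)/(x^4 + 4*x^2*y^2 + 8*x^2*y + 4*x^2 + 1), Gamma_yxy = 2*x^3/(x^4 + 4*x^2*y^2 + 8*x^2*y + 4*x^2 + 1), Gamma_yyy = 0

E = 1 + 4*x^2 + 8*x^2*y + 4*x^2*y^2; F = 2*x^3 + 2*x^3*y; G = 1 + x^4
Gamma^k_ij = (1/2) g^{kl} (d_i g_jl + d_j g_il - d_l g_ij), with g^inv = (1/(EG-F^2)) [[G, -F], [-F, E]]
first partials: E_x = 8*x + 16*x*y + 8*x*y^2, E_y = 8*x^2 + 8*x^2*y, F_x = 6*x^2 + 6*x^2*y, F_y = 2*x^3, G_x = 4*x^3, G_y = 0
D = EG - F^2 = 1 + 4*x^2 + 8*x^2*y + 4*x^2*y^2 + x^4
expanded: Gamma^x_xx = (G E_x - 2F F_x + F E_y)/(2D), Gamma^x_xy = (G E_y - F G_x)/(2D), Gamma^x_yy = (2G F_y - G G_x - F G_y)/(2D), Gamma^y_xx = (2E F_x - E E_y - F E_x)/(2D), Gamma^y_xy = (E G_x - F E_y)/(2D), Gamma^y_yy = (E G_y - 2F F_y + F G_x)/(2D); substitute and cancel common factors


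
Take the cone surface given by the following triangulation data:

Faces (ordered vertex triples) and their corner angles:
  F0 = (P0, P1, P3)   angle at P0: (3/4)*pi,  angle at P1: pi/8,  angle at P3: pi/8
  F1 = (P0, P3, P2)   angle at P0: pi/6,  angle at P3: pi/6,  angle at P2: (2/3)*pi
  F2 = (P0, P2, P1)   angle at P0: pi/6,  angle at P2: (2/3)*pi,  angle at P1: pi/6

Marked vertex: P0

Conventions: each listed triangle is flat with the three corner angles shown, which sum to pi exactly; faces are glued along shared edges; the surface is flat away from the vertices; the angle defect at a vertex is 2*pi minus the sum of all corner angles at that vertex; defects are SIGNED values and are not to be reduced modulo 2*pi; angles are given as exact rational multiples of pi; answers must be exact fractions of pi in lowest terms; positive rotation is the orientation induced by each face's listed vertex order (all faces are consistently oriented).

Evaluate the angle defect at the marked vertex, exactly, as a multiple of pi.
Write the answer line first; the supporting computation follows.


Answer: defect(P0) = (11/12)*pi

Sum of corner angles at P0: (13/12)*pi
defect = 2*pi - (13/12)*pi


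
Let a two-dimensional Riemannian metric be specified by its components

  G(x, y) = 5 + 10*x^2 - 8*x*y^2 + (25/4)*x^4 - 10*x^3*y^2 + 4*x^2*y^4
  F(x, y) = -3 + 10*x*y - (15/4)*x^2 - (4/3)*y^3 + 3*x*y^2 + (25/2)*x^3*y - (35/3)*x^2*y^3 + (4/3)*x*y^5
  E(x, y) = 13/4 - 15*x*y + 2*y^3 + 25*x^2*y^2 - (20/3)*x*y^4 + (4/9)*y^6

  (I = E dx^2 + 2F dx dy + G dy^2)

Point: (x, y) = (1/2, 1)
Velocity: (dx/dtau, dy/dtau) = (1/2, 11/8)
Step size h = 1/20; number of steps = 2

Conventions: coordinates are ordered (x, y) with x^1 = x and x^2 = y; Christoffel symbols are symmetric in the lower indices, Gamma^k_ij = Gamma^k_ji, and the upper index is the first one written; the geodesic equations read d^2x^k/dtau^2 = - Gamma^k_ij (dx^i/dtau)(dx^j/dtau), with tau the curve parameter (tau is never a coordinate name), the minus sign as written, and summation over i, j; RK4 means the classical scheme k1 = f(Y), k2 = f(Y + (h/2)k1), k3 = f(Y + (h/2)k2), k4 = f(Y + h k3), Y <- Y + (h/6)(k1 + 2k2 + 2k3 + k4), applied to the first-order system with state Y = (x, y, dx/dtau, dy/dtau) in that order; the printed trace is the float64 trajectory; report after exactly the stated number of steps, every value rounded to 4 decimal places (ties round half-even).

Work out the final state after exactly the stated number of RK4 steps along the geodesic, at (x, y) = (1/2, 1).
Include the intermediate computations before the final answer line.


f(Y) = (dx/dtau, dy/dtau, -Gamma^x_ij Y'^i Y'^j, -Gamma^y_ij Y'^i Y'^j) with the Gammas evaluated at the stage position; h = 0.050000; intermediate values shown to 6 dp
step 0: x = 0.5000, y = 1.0000, dx/dtau = 0.5000, dy/dtau = 1.3750
step 1:
  k1: at (x, y) = (0.500000, 1.000000), (dx/dtau, dy/dtau) = (0.500000, 1.375000); Gamma_xxx = 0.444239, Gamma_xxy = 0.044424, Gamma_xyy = -0.177696, Gamma_yxx = 2.165664, Gamma_yxy = 0.216566, Gamma_yyy = -0.866266; k1 = (0.500000, 1.375000, 0.163813, 0.798589)
  k2: at (x, y) = (0.512500, 1.034375), (dx/dtau, dy/dtau) = (0.504095, 1.394965); Gamma_xxx = 0.592376, Gamma_xxy = 0.048408, Gamma_xyy = -0.242874, Gamma_yxx = 2.238687, Gamma_yxy = 0.182942, Gamma_yyy = -0.917862; k2 = (0.504095, 1.394965, 0.254005, 0.959926)
  k3: at (x, y) = (0.512602, 1.034874), (dx/dtau, dy/dtau) = (0.506350, 1.398998); Gamma_xxx = 0.594146, Gamma_xxy = 0.048351, Gamma_xyy = -0.243648, Gamma_yxx = 2.239897, Gamma_yxy = 0.182280, Gamma_yyy = -0.918541; k3 = (0.506350, 1.398998, 0.256033, 0.965229)
  k4: at (x, y) = (0.525318, 1.069950), (dx/dtau, dy/dtau) = (0.512802, 1.423261); Gamma_xxx = 0.764428, Gamma_xxy = 0.048154, Gamma_xyy = -0.321254, Gamma_yxx = 2.302460, Gamma_yxy = 0.145041, Gamma_yyy = -0.967618; k4 = (0.512802, 1.423261, 0.379446, 1.142894)
  Y <- Y + (h/6)(k1 + 2k2 + 2k3 + k4): x = 0.5253, y = 1.0699, dx/dtau = 0.5130, dy/dtau = 1.4233
step 2:
  k1: at (x, y) = (0.525281, 1.069885), (dx/dtau, dy/dtau) = (0.513028, 1.423265); Gamma_xxx = 0.764003, Gamma_xxy = 0.048144, Gamma_xyy = -0.321053, Gamma_yxx = 2.302406, Gamma_yxy = 0.145087, Gamma_yyy = -0.967528; k1 = (0.513028, 1.423265, 0.378961, 1.142039)
  k2: at (x, y) = (0.538106, 1.105467), (dx/dtau, dy/dtau) = (0.522502, 1.451816); Gamma_xxx = 0.956934, Gamma_xxy = 0.042662, Gamma_xyy = -0.411946, Gamma_yxx = 2.349867, Gamma_yxy = 0.104762, Gamma_yyy = -1.011583; k2 = (0.522502, 1.451816, 0.542312, 1.331711)
  k3: at (x, y) = (0.538343, 1.106180), (dx/dtau, dy/dtau) = (0.526586, 1.456558); Gamma_xxx = 0.960876, Gamma_xxy = 0.042467, Gamma_xyy = -0.413825, Gamma_yxx = 2.350713, Gamma_yxy = 0.103893, Gamma_yyy = -1.012393; k3 = (0.526586, 1.456558, 0.546366, 1.336644)
  k4: at (x, y) = (0.551610, 1.142713), (dx/dtau, dy/dtau) = (0.540346, 1.490097); Gamma_xxx = 1.182414, Gamma_xxy = 0.030311, Gamma_xyy = -0.521785, Gamma_yxx = 2.376199, Gamma_yxy = 0.060913, Gamma_yyy = -1.048588; k4 = (0.540346, 1.490097, 0.764522, 1.536395)
  Y <- Y + (h/6)(k1 + 2k2 + 2k3 + k4): x = 0.5515, y = 1.1426, dx/dtau = 0.5407, dy/dtau = 1.4901

Answer: x = 0.5515, y = 1.1426, dx/dtau = 0.5407, dy/dtau = 1.4901


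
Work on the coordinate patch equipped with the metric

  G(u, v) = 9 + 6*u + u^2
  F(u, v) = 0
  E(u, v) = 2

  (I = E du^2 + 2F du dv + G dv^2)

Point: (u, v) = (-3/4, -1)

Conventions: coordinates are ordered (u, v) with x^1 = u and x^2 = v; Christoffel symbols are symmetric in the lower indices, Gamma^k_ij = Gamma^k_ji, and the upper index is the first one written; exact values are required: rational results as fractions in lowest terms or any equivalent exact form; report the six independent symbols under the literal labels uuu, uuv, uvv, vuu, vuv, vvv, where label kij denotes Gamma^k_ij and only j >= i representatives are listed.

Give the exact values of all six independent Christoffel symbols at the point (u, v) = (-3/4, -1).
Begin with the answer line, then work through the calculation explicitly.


Answer: Gamma_uuu = 0, Gamma_uuv = 0, Gamma_uvv = -9/8, Gamma_vuu = 0, Gamma_vuv = 4/9, Gamma_vvv = 0

E = 2, F = 0, G = 81/16 at the point
E_u = 0, E_v = 0, F_u = 0, F_v = 0, G_u = 9/2, G_v = 0
EG - F^2 = 81/8;  g^inv = (8/81) * [[81/16, 0], [0, 2]]
first-kind symbols [ij,l] = (1/2)(d_i g_jl + d_j g_il - d_l g_ij): [uu,u] = E_u/2 = 0, [uu,v] = F_u - E_v/2 = 0, [uv,u] = E_v/2 = 0, [uv,v] = G_u/2 = 9/4, [vv,u] = F_v - G_u/2 = -9/4, [vv,v] = G_v/2 = 0
Gamma^u_ij = (G*[ij,u] - F*[ij,v])/(EG - F^2), Gamma^v_ij = (E*[ij,v] - F*[ij,u])/(EG - F^2)


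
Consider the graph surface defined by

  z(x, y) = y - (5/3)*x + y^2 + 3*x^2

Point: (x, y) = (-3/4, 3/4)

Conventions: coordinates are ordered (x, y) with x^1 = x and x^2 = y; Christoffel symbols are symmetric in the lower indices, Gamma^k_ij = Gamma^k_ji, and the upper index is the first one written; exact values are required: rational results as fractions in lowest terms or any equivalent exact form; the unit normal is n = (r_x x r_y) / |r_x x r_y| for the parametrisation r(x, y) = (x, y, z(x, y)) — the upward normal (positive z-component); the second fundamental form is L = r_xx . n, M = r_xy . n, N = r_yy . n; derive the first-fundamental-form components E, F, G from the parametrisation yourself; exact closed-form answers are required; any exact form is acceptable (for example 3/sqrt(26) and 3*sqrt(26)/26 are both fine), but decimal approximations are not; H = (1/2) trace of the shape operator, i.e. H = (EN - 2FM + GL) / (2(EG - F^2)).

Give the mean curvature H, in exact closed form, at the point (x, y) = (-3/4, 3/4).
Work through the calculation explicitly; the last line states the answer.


z_x = -37/6, z_y = 5/2, z_xx = 6, z_xy = 0, z_yy = 2
E = 1405/36, F = -185/12, G = 29/4; answer radicand W^2 = 815/18
unnormalised second-form numerators: l = 6, m = 0, n = 2; L = l/sqrt(815/18), and similarly M = m/sqrt(W^2), N = n/sqrt(W^2)
H = (E*n - 2*F*m + G*l) / (2*(EG - F^2)*sqrt(W^2)); E*n - 2*F*m + G*l = 1094/9, EG - F^2 = 815/18, so H = (1094/815)/sqrt(815/18)

Answer: H = 3282*sqrt(1630)/664225


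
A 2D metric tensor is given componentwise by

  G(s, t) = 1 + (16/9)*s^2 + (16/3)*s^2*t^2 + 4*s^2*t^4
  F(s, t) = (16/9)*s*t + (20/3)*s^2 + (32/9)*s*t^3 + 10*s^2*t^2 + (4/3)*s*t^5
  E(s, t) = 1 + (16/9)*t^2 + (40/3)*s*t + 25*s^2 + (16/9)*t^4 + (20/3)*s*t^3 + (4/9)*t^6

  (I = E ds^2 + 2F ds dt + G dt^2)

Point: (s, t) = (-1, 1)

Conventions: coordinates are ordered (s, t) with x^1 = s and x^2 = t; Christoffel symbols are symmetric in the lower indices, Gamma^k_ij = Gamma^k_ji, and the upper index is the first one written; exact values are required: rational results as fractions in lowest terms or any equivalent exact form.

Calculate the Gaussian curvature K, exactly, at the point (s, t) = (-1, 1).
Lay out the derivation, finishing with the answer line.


E = 10, F = 10, G = 109/9, EG - F^2 = 190/9 at the point
E_s = -30, E_t = -20, F_s = -80/3, F_t = 8/9, G_s = -200/9, G_t = 80/3
E_tt = -16/9, F_st = -188/9, G_ss = 200/9
Evaluate Brioschi's two determinant matrices M1, M2 and divide by (EG - F^2)^2.
M1 = [[-E_tt/2 + F_st - G_ss/2, E_s/2, F_s - E_t/2], [F_t - G_s/2, E, F], [G_t/2, F, G]] = [[-280/9, -15, -50/3], [12, 10, 10], [40/3, 10, 109/9]]; det M1 = -20620/81
M2 = [[0, E_t/2, G_s/2], [E_t/2, E, F], [G_s/2, F, G]] = [[0, -10, -100/9], [-10, 10, 10], [-100/9, 10, 109/9]]; det M2 = -18100/81
det M1 - det M2 = -280/9; K = -280/9 / (190/9)^2 = -126/1805

Answer: K = -126/1805


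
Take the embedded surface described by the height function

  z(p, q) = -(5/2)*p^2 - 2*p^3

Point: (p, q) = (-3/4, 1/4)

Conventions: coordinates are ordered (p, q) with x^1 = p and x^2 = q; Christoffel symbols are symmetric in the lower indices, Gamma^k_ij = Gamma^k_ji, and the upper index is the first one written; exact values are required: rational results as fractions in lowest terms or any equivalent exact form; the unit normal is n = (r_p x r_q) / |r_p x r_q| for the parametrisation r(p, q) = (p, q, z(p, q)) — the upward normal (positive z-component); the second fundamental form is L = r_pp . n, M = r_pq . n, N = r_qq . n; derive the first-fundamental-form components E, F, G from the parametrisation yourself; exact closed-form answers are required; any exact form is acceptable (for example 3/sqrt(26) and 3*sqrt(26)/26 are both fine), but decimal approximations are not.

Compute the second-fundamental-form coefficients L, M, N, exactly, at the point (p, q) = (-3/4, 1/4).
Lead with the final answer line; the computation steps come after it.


Answer: L = 32*sqrt(73)/73, M = 0, N = 0

z_p = 3/8, z_q = 0, z_pp = 4, z_pq = 0, z_qq = 0
E = 73/64, F = 0, G = 1; answer radicand W^2 = 73/64
unnormalised second-form numerators: l = 4, m = 0, n = 0; L = l/sqrt(73/64), and similarly M = m/sqrt(W^2), N = n/sqrt(W^2)


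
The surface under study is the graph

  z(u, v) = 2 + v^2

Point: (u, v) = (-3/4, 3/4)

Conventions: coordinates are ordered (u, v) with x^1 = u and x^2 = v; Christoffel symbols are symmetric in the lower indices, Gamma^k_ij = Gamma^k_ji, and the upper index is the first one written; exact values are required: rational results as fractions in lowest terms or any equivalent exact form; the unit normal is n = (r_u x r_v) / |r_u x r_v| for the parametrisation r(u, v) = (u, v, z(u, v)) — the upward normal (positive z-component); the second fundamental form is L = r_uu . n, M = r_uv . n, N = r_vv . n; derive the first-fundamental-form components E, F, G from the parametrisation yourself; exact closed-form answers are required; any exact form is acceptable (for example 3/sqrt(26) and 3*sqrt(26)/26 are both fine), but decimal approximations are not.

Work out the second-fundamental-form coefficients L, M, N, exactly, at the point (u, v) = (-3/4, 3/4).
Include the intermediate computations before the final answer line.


z_u = 0, z_v = 3/2, z_uu = 0, z_uv = 0, z_vv = 2
E = 1, F = 0, G = 13/4; answer radicand W^2 = 13/4
unnormalised second-form numerators: l = 0, m = 0, n = 2; L = l/sqrt(13/4), and similarly M = m/sqrt(W^2), N = n/sqrt(W^2)

Answer: L = 0, M = 0, N = 4*sqrt(13)/13


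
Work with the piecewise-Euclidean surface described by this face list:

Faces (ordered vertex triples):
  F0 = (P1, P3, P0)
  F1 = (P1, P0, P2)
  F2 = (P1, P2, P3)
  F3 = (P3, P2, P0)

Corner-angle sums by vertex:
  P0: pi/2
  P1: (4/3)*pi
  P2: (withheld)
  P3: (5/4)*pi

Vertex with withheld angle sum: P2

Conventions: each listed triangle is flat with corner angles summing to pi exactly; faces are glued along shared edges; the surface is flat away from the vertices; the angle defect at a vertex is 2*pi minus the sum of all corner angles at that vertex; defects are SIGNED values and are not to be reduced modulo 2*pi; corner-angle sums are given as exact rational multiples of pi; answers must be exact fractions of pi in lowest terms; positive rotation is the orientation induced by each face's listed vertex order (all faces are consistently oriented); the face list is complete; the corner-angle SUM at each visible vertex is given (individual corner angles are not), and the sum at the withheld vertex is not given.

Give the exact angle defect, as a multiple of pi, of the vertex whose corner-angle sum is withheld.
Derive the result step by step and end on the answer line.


V = 4, E = 6, F = 4; chi = V - E + F = 2
Gauss-Bonnet: total defect = 2*pi*chi = 4*pi; visible defects sum to (35/12)*pi

Answer: defect(P2) = (13/12)*pi


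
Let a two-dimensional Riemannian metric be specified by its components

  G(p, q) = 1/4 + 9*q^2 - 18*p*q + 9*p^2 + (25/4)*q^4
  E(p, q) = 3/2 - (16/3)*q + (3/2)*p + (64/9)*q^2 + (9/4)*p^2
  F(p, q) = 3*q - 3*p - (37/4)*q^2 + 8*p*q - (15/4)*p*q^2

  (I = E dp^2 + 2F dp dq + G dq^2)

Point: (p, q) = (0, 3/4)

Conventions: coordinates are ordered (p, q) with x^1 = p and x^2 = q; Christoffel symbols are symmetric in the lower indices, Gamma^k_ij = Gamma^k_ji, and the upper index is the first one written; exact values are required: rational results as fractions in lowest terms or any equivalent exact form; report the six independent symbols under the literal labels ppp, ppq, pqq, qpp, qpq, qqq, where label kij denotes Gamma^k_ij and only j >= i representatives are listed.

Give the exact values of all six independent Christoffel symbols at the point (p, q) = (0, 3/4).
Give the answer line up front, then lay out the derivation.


Answer: Gamma_ppp = 304/3023, Gamma_ppq = -6064/27207, Gamma_pqq = 7421/3023, Gamma_qpp = -1840/9069, Gamma_qpq = -3072/3023, Gamma_qqq = 7992/3023

E = 3/2, F = -189/64, G = 7465/1024 at the point
E_p = 3/2, E_q = 16/3, F_p = 57/64, F_q = -87/8, G_p = -27/2, G_q = 1539/64
EG - F^2 = 9069/4096;  g^inv = (4096/9069) * [[7465/1024, 189/64], [189/64, 3/2]]
first-kind symbols [ij,l] = (1/2)(d_i g_jl + d_j g_il - d_l g_ij): [pp,p] = E_p/2 = 3/4, [pp,q] = F_p - E_q/2 = -341/192, [pq,p] = E_q/2 = 8/3, [pq,q] = G_p/2 = -27/4, [qq,p] = F_q - G_p/2 = -33/8, [qq,q] = G_q/2 = 1539/128
Gamma^p_ij = (G*[ij,p] - F*[ij,q])/(EG - F^2), Gamma^q_ij = (E*[ij,q] - F*[ij,p])/(EG - F^2)


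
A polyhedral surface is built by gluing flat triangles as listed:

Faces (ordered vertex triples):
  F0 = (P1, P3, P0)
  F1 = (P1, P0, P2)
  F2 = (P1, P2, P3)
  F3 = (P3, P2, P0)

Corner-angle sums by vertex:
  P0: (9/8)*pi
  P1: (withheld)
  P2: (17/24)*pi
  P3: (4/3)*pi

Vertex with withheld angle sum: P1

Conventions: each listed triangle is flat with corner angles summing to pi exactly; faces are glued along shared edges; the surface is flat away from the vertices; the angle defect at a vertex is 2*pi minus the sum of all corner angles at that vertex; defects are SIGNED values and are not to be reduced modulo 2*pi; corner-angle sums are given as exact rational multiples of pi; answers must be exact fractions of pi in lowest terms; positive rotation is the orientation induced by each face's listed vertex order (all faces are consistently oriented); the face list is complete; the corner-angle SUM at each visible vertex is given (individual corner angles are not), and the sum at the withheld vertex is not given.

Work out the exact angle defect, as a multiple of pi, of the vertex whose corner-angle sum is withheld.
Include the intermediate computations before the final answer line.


V = 4, E = 6, F = 4; chi = V - E + F = 2
Gauss-Bonnet: total defect = 2*pi*chi = 4*pi; visible defects sum to (17/6)*pi

Answer: defect(P1) = (7/6)*pi


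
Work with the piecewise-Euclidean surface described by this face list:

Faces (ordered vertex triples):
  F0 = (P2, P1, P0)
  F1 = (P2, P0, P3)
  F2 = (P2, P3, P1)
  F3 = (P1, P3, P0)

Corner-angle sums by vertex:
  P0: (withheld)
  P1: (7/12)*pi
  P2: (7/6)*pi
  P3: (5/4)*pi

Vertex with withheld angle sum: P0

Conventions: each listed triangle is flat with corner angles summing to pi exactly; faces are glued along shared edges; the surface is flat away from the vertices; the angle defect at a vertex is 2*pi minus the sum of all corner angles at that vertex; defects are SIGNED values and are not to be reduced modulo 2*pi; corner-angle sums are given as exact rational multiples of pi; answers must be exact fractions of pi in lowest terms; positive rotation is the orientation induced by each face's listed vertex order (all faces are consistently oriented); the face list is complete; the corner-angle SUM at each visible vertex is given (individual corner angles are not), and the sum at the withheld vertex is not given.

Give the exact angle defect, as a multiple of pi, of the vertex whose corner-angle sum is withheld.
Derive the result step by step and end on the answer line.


V = 4, E = 6, F = 4; chi = V - E + F = 2
Gauss-Bonnet: total defect = 2*pi*chi = 4*pi; visible defects sum to 3*pi

Answer: defect(P0) = pi


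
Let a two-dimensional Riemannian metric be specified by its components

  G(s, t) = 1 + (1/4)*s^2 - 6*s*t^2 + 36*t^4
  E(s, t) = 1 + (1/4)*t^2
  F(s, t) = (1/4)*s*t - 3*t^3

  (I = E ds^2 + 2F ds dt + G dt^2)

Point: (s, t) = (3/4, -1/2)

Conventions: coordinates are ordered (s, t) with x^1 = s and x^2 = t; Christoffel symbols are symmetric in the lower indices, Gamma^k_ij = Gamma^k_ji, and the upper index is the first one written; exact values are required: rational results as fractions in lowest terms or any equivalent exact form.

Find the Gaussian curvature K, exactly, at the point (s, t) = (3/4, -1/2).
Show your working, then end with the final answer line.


E = 17/16, F = 9/32, G = 145/64, EG - F^2 = 149/64 at the point
E_s = 0, E_t = -1/4, F_s = -1/8, F_t = -33/16, G_s = -9/8, G_t = -27/2
E_tt = 1/2, F_st = 1/4, G_ss = 1/2
K follows from Brioschi's formula, (det M1 - det M2)/(EG - F^2)^2.
M1 = [[-E_tt/2 + F_st - G_ss/2, E_s/2, F_s - E_t/2], [F_t - G_s/2, E, F], [G_t/2, F, G]] = [[-1/4, 0, 0], [-3/2, 17/16, 9/32], [-27/4, 9/32, 145/64]]; det M1 = -149/256
M2 = [[0, E_t/2, G_s/2], [E_t/2, E, F], [G_s/2, F, G]] = [[0, -1/8, -9/16], [-1/8, 17/16, 9/32], [-9/16, 9/32, 145/64]]; det M2 = -85/256
det M1 - det M2 = -1/4; K = -1/4 / (149/64)^2 = -1024/22201

Answer: K = -1024/22201


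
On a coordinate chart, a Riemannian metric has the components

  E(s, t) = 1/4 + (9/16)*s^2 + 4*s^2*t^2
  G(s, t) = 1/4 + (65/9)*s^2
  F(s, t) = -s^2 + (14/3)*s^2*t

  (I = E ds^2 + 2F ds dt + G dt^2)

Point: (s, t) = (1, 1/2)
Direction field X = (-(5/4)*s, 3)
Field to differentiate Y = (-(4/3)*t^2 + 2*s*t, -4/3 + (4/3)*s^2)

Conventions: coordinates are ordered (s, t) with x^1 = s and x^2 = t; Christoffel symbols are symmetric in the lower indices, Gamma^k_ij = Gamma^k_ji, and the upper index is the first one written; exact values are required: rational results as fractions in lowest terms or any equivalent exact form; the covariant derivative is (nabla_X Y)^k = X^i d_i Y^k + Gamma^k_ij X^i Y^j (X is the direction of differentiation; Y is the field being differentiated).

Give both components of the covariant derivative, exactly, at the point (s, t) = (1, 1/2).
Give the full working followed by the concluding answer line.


E = 29/16, F = 4/3, G = 269/36 at the point
E_s = 25/8, E_t = 4, F_s = 8/3, F_t = 14/3, G_s = 130/9, G_t = 0
EG - F^2 = 753/64;  g^inv = (64/753) * [[269/36, -4/3], [-4/3, 29/16]]
first-kind symbols [ij,l] = (1/2)(d_i g_jl + d_j g_il - d_l g_ij): [ss,s] = E_s/2 = 25/16, [ss,t] = F_s - E_t/2 = 2/3, [st,s] = E_t/2 = 2, [st,t] = G_s/2 = 65/9, [tt,s] = F_t - G_s/2 = -23/9, [tt,t] = G_t/2 = 0
Gamma^s_ij = (G*[ij,s] - F*[ij,t])/(EG - F^2), Gamma^t_ij = (E*[ij,t] - F*[ij,s])/(EG - F^2)
Gamma_sss = 2071/2259, Gamma_sst = 9184/20331, Gamma_stt = -98992/60993, Gamma_tss = -56/753, Gamma_tst = 6004/6777, Gamma_ttt = 5888/20331
X = (-5/4, 3), Y = (2/3, 0) at the point

Answer: (nabla_X Y)^s = 72335/81324, (nabla_X Y)^t = -10162/6777


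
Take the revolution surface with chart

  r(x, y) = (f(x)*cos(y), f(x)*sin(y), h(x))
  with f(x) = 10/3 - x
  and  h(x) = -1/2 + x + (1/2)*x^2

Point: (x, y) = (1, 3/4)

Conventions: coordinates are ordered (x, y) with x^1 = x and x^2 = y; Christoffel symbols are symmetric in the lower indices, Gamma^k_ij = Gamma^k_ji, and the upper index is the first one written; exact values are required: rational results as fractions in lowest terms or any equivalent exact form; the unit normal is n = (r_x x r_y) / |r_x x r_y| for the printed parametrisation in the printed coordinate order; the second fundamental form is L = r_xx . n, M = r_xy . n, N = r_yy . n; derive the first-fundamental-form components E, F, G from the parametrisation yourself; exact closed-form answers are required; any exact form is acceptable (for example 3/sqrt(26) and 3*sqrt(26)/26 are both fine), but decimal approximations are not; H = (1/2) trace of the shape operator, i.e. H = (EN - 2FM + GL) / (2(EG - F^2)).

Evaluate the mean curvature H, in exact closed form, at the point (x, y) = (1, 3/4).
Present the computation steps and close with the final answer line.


f = 7/3, f' = -1, f'' = 0, h' = 2, h'' = 1
E = 5, F = 0, G = 49/9; answer radicand W^2 = 5
unnormalised second-form numerators: l = -1, m = 0, n = 14/3; L = l/sqrt(5), and similarly M = m/sqrt(W^2), N = n/sqrt(W^2)
H = (E*n - 2*F*m + G*l) / (2*(EG - F^2)*sqrt(W^2)); E*n - 2*F*m + G*l = 161/9, EG - F^2 = 245/9, so H = (23/70)/sqrt(5)

Answer: H = 23*sqrt(5)/350


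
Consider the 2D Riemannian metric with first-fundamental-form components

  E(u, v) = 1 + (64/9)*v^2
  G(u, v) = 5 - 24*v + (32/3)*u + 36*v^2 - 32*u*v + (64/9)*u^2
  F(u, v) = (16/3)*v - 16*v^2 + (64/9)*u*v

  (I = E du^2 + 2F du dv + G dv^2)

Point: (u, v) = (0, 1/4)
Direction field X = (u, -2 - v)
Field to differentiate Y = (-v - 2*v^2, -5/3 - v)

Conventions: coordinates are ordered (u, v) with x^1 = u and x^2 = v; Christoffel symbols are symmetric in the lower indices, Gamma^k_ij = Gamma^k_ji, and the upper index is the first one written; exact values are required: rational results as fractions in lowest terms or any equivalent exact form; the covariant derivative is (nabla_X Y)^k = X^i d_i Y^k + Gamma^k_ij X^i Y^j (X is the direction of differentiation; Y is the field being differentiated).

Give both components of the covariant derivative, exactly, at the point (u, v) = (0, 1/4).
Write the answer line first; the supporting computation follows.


Answer: (nabla_X Y)^u = -585/122, (nabla_X Y)^v = -288/61

E = 13/9, F = 1/3, G = 5/4 at the point
E_u = 0, E_v = 32/9, F_u = 16/9, F_v = -8/3, G_u = 8/3, G_v = -6
EG - F^2 = 61/36;  g^inv = (36/61) * [[5/4, -1/3], [-1/3, 13/9]]
first-kind symbols [ij,l] = (1/2)(d_i g_jl + d_j g_il - d_l g_ij): [uu,u] = E_u/2 = 0, [uu,v] = F_u - E_v/2 = 0, [uv,u] = E_v/2 = 16/9, [uv,v] = G_u/2 = 4/3, [vv,u] = F_v - G_u/2 = -4, [vv,v] = G_v/2 = -3
Gamma^u_ij = (G*[ij,u] - F*[ij,v])/(EG - F^2), Gamma^v_ij = (E*[ij,v] - F*[ij,u])/(EG - F^2)
Gamma_uuu = 0, Gamma_uuv = 64/61, Gamma_uvv = -144/61, Gamma_vuu = 0, Gamma_vuv = 48/61, Gamma_vvv = -108/61
X = (0, -9/4), Y = (-3/8, -23/12) at the point


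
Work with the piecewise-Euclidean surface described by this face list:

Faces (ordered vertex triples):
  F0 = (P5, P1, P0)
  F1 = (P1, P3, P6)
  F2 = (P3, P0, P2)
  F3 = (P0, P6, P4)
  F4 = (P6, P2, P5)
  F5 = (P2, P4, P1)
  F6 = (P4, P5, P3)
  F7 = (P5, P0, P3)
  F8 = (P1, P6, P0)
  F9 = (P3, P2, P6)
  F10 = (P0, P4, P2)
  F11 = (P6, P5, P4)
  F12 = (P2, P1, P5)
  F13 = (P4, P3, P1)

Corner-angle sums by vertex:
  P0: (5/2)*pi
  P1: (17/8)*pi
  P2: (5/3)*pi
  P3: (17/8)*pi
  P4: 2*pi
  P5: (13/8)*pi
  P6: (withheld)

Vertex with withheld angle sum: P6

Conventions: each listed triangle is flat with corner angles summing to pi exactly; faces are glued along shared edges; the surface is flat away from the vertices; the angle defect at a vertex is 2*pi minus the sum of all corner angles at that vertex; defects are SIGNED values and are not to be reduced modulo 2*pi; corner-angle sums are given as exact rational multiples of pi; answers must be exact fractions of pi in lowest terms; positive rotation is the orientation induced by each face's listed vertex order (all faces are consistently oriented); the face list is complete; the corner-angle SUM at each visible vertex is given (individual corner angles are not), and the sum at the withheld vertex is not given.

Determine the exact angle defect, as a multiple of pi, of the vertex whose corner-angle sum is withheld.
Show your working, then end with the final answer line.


V = 7, E = 21, F = 14; chi = V - E + F = 0
Gauss-Bonnet: total defect = 2*pi*chi = 0; visible defects sum to -pi/24

Answer: defect(P6) = pi/24


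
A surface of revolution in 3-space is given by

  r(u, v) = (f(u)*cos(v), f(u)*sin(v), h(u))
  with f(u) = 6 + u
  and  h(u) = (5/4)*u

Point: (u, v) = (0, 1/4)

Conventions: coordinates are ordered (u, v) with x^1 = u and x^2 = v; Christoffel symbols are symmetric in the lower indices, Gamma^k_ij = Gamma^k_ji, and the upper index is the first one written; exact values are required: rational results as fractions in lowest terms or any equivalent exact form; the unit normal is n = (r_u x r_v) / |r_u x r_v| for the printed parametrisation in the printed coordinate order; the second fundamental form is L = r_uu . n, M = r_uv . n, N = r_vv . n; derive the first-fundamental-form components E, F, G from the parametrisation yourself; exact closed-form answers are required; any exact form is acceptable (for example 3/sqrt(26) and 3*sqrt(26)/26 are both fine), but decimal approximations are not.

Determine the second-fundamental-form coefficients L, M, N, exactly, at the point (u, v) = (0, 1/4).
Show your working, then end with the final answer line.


f = 6, f' = 1, f'' = 0, h' = 5/4, h'' = 0
E = 41/16, F = 0, G = 36; answer radicand W^2 = 41/16
unnormalised second-form numerators: l = 0, m = 0, n = 15/2; L = l/sqrt(41/16), and similarly M = m/sqrt(W^2), N = n/sqrt(W^2)

Answer: L = 0, M = 0, N = 30*sqrt(41)/41


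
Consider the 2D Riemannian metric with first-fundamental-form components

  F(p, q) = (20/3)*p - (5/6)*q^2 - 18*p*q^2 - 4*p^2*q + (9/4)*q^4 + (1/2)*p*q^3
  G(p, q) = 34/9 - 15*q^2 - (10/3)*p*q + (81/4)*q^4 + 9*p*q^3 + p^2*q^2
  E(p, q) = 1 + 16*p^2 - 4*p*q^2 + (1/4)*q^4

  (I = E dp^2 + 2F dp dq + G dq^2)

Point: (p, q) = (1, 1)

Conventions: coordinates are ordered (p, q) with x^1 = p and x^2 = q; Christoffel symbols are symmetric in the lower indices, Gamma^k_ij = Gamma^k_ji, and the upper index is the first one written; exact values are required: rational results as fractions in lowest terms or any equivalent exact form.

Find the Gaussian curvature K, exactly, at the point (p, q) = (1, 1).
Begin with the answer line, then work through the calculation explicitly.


Answer: K = -13284/253009

E = 53/4, F = -161/12, G = 565/36, EG - F^2 = 503/18 at the point
E_p = 28, E_q = -7, F_p = -113/6, F_q = -187/6, G_p = 23/3, G_q = 230/3
E_qq = -5, F_pq = -85/2, G_pp = 2
K follows from Brioschi's formula, (det M1 - det M2)/(EG - F^2)^2.
M1 = [[-E_qq/2 + F_pq - G_pp/2, E_p/2, F_p - E_q/2], [F_q - G_p/2, E, F], [G_q/2, F, G]] = [[-41, 14, -46/3], [-35, 53/4, -161/12], [115/3, -161/12, 565/36]]; det M1 = -1223/18
M2 = [[0, E_q/2, G_p/2], [E_q/2, E, F], [G_p/2, F, G]] = [[0, -7/2, 23/6], [-7/2, 53/4, -161/12], [23/6, -161/12, 565/36]]; det M2 = -485/18
det M1 - det M2 = -41; K = -41 / (503/18)^2 = -13284/253009
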